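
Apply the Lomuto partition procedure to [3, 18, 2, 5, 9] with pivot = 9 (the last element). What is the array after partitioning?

Lomuto partition with pivot = 9:

Initial array: [3, 18, 2, 5, 9]

arr[0]=3 <= 9: swap with position 0, array becomes [3, 18, 2, 5, 9]
arr[1]=18 > 9: no swap
arr[2]=2 <= 9: swap with position 1, array becomes [3, 2, 18, 5, 9]
arr[3]=5 <= 9: swap with position 2, array becomes [3, 2, 5, 18, 9]

Place pivot at position 3: [3, 2, 5, 9, 18]
Pivot position: 3

After partitioning with pivot 9, the array becomes [3, 2, 5, 9, 18]. The pivot is placed at index 3. All elements to the left of the pivot are <= 9, and all elements to the right are > 9.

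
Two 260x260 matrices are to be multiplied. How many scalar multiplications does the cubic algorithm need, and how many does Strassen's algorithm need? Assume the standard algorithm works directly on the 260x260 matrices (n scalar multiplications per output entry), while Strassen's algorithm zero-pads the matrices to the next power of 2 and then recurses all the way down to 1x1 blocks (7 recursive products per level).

Matrix multiplication for 260x260 matrices:

Strassen's algorithm requires power-of-2 dimensions. Pad 260x260 to 512x512 (next power of 2).

Standard algorithm: 260^3 = 17576000 multiplications
Strassen's algorithm: 7^(log2(512)) = 7^9 = 40353607 multiplications
Difference: 17576000 - 40353607 = -22777607 (Strassen uses MORE here due to padding overhead — for small or just-over-power-of-2 n, padding can outweigh the per-level savings)

Standard: 17576000 multiplications (260^3). Strassen: 40353607 multiplications (7^9, after padding to 512x512). Strassen reduces 8 recursive multiplications to 7 at each level.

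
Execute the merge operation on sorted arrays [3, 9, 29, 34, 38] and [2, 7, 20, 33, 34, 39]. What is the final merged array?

Merging process:

Compare 3 vs 2: take 2 from right. Merged: [2]
Compare 3 vs 7: take 3 from left. Merged: [2, 3]
Compare 9 vs 7: take 7 from right. Merged: [2, 3, 7]
Compare 9 vs 20: take 9 from left. Merged: [2, 3, 7, 9]
Compare 29 vs 20: take 20 from right. Merged: [2, 3, 7, 9, 20]
Compare 29 vs 33: take 29 from left. Merged: [2, 3, 7, 9, 20, 29]
Compare 34 vs 33: take 33 from right. Merged: [2, 3, 7, 9, 20, 29, 33]
Compare 34 vs 34: take 34 from left. Merged: [2, 3, 7, 9, 20, 29, 33, 34]
Compare 38 vs 34: take 34 from right. Merged: [2, 3, 7, 9, 20, 29, 33, 34, 34]
Compare 38 vs 39: take 38 from left. Merged: [2, 3, 7, 9, 20, 29, 33, 34, 34, 38]
Append remaining from right: [39]. Merged: [2, 3, 7, 9, 20, 29, 33, 34, 34, 38, 39]

Final merged array: [2, 3, 7, 9, 20, 29, 33, 34, 34, 38, 39]
Total comparisons: 10

The merged array is [2, 3, 7, 9, 20, 29, 33, 34, 34, 38, 39], requiring 10 comparisons. The merge step runs in O(n) time where n is the total number of elements.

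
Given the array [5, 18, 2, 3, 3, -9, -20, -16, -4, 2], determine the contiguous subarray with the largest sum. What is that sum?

Using Kadane's algorithm on [5, 18, 2, 3, 3, -9, -20, -16, -4, 2]:

Scanning through the array:
Position 1 (value 18): max_ending_here = 23, max_so_far = 23
Position 2 (value 2): max_ending_here = 25, max_so_far = 25
Position 3 (value 3): max_ending_here = 28, max_so_far = 28
Position 4 (value 3): max_ending_here = 31, max_so_far = 31
Position 5 (value -9): max_ending_here = 22, max_so_far = 31
Position 6 (value -20): max_ending_here = 2, max_so_far = 31
Position 7 (value -16): max_ending_here = -14, max_so_far = 31
Position 8 (value -4): max_ending_here = -4, max_so_far = 31
Position 9 (value 2): max_ending_here = 2, max_so_far = 31

Maximum subarray: [5, 18, 2, 3, 3]
Maximum sum: 31

The maximum subarray is [5, 18, 2, 3, 3] with sum 31. This subarray runs from index 0 to index 4.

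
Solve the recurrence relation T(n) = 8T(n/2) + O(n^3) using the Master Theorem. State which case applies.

Master Theorem for T(n) = 8T(n/2) + O(n^3):

a = 8, b = 2, c = 3
log_b(a) = log_2(8) = 3.0000

Case 2: c = 3 = log_2(8) = 3.0000
T(n) = O(n^3 log n) = O(n^3 log n)

For T(n) = 8T(n/2) + O(n^3): log_2(8) = 3.0000. This is Case 2 of the Master Theorem (c = log_b(a), equal work at all levels), giving O(n^3 log n).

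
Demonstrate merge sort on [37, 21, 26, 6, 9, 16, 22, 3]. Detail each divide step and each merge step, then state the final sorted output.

Merge sort trace:

Split: [37, 21, 26, 6, 9, 16, 22, 3] -> [37, 21, 26, 6] and [9, 16, 22, 3]
  Split: [37, 21, 26, 6] -> [37, 21] and [26, 6]
    Split: [37, 21] -> [37] and [21]
    Merge: [37] + [21] -> [21, 37]
    Split: [26, 6] -> [26] and [6]
    Merge: [26] + [6] -> [6, 26]
  Merge: [21, 37] + [6, 26] -> [6, 21, 26, 37]
  Split: [9, 16, 22, 3] -> [9, 16] and [22, 3]
    Split: [9, 16] -> [9] and [16]
    Merge: [9] + [16] -> [9, 16]
    Split: [22, 3] -> [22] and [3]
    Merge: [22] + [3] -> [3, 22]
  Merge: [9, 16] + [3, 22] -> [3, 9, 16, 22]
Merge: [6, 21, 26, 37] + [3, 9, 16, 22] -> [3, 6, 9, 16, 21, 22, 26, 37]

Final sorted array: [3, 6, 9, 16, 21, 22, 26, 37]

The merge sort proceeds by recursively splitting the array and merging sorted halves.
After all merges, the sorted array is [3, 6, 9, 16, 21, 22, 26, 37].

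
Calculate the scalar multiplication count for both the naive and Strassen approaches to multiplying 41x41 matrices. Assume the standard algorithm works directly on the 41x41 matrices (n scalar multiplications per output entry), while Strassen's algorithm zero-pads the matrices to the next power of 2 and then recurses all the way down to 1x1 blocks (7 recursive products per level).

Matrix multiplication for 41x41 matrices:

Strassen's algorithm requires power-of-2 dimensions. Pad 41x41 to 64x64 (next power of 2).

Standard algorithm: 41^3 = 68921 multiplications
Strassen's algorithm: 7^(log2(64)) = 7^6 = 117649 multiplications
Difference: 68921 - 117649 = -48728 (Strassen uses MORE here due to padding overhead — for small or just-over-power-of-2 n, padding can outweigh the per-level savings)

Standard: 68921 multiplications (41^3). Strassen: 117649 multiplications (7^6, after padding to 64x64). Strassen reduces 8 recursive multiplications to 7 at each level.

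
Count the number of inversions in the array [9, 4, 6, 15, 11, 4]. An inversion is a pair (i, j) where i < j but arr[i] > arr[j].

Finding inversions in [9, 4, 6, 15, 11, 4]:

(0, 1): arr[0]=9 > arr[1]=4
(0, 2): arr[0]=9 > arr[2]=6
(0, 5): arr[0]=9 > arr[5]=4
(2, 5): arr[2]=6 > arr[5]=4
(3, 4): arr[3]=15 > arr[4]=11
(3, 5): arr[3]=15 > arr[5]=4
(4, 5): arr[4]=11 > arr[5]=4

Total inversions: 7

The array has 7 inversion(s): (0,1), (0,2), (0,5), (2,5), (3,4), (3,5), (4,5). Each pair (i,j) satisfies i < j and arr[i] > arr[j].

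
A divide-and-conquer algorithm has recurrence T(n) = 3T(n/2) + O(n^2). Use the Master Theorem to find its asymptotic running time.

Master Theorem for T(n) = 3T(n/2) + O(n^2):

a = 3, b = 2, c = 2
log_b(a) = log_2(3) = 1.5850

Case 3: c = 2 > log_2(3) = 1.5850
T(n) = O(n^2) = O(n^2)

For T(n) = 3T(n/2) + O(n^2): log_2(3) = 1.5850. This is Case 3 of the Master Theorem (c > log_b(a), work dominated by root), giving O(n^2).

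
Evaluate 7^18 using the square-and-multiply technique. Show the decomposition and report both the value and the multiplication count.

Computing 7^18 by squaring (build up from 7^1; each line after the first costs one multiplication):

7^1 = 7
7^2 = (7^1)^2 = 7^2 = 49
7^4 = (7^2)^2 = 49^2 = 2401
7^8 = (7^4)^2 = 2401^2 = 5764801
7^9 = 7 * 7^8 = 7 * 5764801 = 40353607
7^18 = (7^9)^2 = 40353607^2 = 1628413597910449

Result: 1628413597910449
Multiplications needed: 5 (5 lines after 7^1)

7^18 = 1628413597910449. Using exponentiation by squaring, this requires 5 multiplications. The key idea: if the exponent is even, square the half-power; if odd, multiply by the base once.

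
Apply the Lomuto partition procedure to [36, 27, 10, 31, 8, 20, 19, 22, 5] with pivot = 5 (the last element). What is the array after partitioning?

Lomuto partition with pivot = 5:

Initial array: [36, 27, 10, 31, 8, 20, 19, 22, 5]

arr[0]=36 > 5: no swap
arr[1]=27 > 5: no swap
arr[2]=10 > 5: no swap
arr[3]=31 > 5: no swap
arr[4]=8 > 5: no swap
arr[5]=20 > 5: no swap
arr[6]=19 > 5: no swap
arr[7]=22 > 5: no swap

Place pivot at position 0: [5, 27, 10, 31, 8, 20, 19, 22, 36]
Pivot position: 0

After partitioning with pivot 5, the array becomes [5, 27, 10, 31, 8, 20, 19, 22, 36]. The pivot is placed at index 0. All elements to the left of the pivot are <= 5, and all elements to the right are > 5.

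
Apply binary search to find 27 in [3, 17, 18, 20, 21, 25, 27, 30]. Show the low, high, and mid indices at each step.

Binary search for 27 in [3, 17, 18, 20, 21, 25, 27, 30]:

lo=0, hi=7, mid=3, arr[mid]=20 -> 20 < 27, search right half
lo=4, hi=7, mid=5, arr[mid]=25 -> 25 < 27, search right half
lo=6, hi=7, mid=6, arr[mid]=27 -> Found target at index 6!

Binary search finds 27 at index 6 after 3 comparisons. The search repeatedly halves the search space by comparing with the middle element.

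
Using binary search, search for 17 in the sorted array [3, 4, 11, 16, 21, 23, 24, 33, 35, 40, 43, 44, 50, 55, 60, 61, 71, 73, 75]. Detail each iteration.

Binary search for 17 in [3, 4, 11, 16, 21, 23, 24, 33, 35, 40, 43, 44, 50, 55, 60, 61, 71, 73, 75]:

lo=0, hi=18, mid=9, arr[mid]=40 -> 40 > 17, search left half
lo=0, hi=8, mid=4, arr[mid]=21 -> 21 > 17, search left half
lo=0, hi=3, mid=1, arr[mid]=4 -> 4 < 17, search right half
lo=2, hi=3, mid=2, arr[mid]=11 -> 11 < 17, search right half
lo=3, hi=3, mid=3, arr[mid]=16 -> 16 < 17, search right half
lo=4 > hi=3, target 17 not found

Binary search determines that 17 is not in the array after 5 comparisons. The search space was exhausted without finding the target.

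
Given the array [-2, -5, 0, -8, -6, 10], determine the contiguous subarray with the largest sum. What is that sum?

Using Kadane's algorithm on [-2, -5, 0, -8, -6, 10]:

Scanning through the array:
Position 1 (value -5): max_ending_here = -5, max_so_far = -2
Position 2 (value 0): max_ending_here = 0, max_so_far = 0
Position 3 (value -8): max_ending_here = -8, max_so_far = 0
Position 4 (value -6): max_ending_here = -6, max_so_far = 0
Position 5 (value 10): max_ending_here = 10, max_so_far = 10

Maximum subarray: [10]
Maximum sum: 10

The maximum subarray is [10] with sum 10. This subarray runs from index 5 to index 5.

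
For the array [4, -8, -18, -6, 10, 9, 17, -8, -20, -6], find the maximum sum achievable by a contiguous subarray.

Using Kadane's algorithm on [4, -8, -18, -6, 10, 9, 17, -8, -20, -6]:

Scanning through the array:
Position 1 (value -8): max_ending_here = -4, max_so_far = 4
Position 2 (value -18): max_ending_here = -18, max_so_far = 4
Position 3 (value -6): max_ending_here = -6, max_so_far = 4
Position 4 (value 10): max_ending_here = 10, max_so_far = 10
Position 5 (value 9): max_ending_here = 19, max_so_far = 19
Position 6 (value 17): max_ending_here = 36, max_so_far = 36
Position 7 (value -8): max_ending_here = 28, max_so_far = 36
Position 8 (value -20): max_ending_here = 8, max_so_far = 36
Position 9 (value -6): max_ending_here = 2, max_so_far = 36

Maximum subarray: [10, 9, 17]
Maximum sum: 36

The maximum subarray is [10, 9, 17] with sum 36. This subarray runs from index 4 to index 6.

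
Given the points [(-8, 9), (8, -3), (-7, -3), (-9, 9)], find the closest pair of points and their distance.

Computing all pairwise distances among 4 points:

d((-8, 9), (8, -3)) = 20.0
d((-8, 9), (-7, -3)) = 12.0416
d((-8, 9), (-9, 9)) = 1.0 <-- minimum
d((8, -3), (-7, -3)) = 15.0
d((8, -3), (-9, 9)) = 20.8087
d((-7, -3), (-9, 9)) = 12.1655

Closest pair: (-8, 9) and (-9, 9) with distance 1.0

The closest pair is (-8, 9) and (-9, 9) with Euclidean distance 1.0. For 4 points, brute-force pairwise comparison is shown above. For large n, the divide-and-conquer algorithm (sort by x, recurse on halves, check the dividing strip) achieves O(n log n).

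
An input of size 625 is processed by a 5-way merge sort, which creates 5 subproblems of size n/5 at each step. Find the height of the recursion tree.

For divide and conquer with division factor 5:

Problem sizes at each level:
Level 0: 625
Level 1: 125
Level 2: 25
Level 3: 5
Level 4: 1

The root is level 0 and the size-1 base case is level 4 (the tree spans levels 0 through 4, i.e. 5 levels counting the root), so the depth is the number of divisions: log_5(625) = 4

The recursion tree depth is log_5(625) = 4. At each level, the problem size is divided by 5, so it takes 4 divisions to reduce to a base case of size 1. The algorithm makes 5 recursive calls at each level.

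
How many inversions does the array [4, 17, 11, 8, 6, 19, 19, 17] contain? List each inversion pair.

Finding inversions in [4, 17, 11, 8, 6, 19, 19, 17]:

(1, 2): arr[1]=17 > arr[2]=11
(1, 3): arr[1]=17 > arr[3]=8
(1, 4): arr[1]=17 > arr[4]=6
(2, 3): arr[2]=11 > arr[3]=8
(2, 4): arr[2]=11 > arr[4]=6
(3, 4): arr[3]=8 > arr[4]=6
(5, 7): arr[5]=19 > arr[7]=17
(6, 7): arr[6]=19 > arr[7]=17

Total inversions: 8

The array has 8 inversion(s): (1,2), (1,3), (1,4), (2,3), (2,4), (3,4), (5,7), (6,7). Each pair (i,j) satisfies i < j and arr[i] > arr[j].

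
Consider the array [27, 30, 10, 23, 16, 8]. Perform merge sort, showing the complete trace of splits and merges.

Merge sort trace:

Split: [27, 30, 10, 23, 16, 8] -> [27, 30, 10] and [23, 16, 8]
  Split: [27, 30, 10] -> [27] and [30, 10]
    Split: [30, 10] -> [30] and [10]
    Merge: [30] + [10] -> [10, 30]
  Merge: [27] + [10, 30] -> [10, 27, 30]
  Split: [23, 16, 8] -> [23] and [16, 8]
    Split: [16, 8] -> [16] and [8]
    Merge: [16] + [8] -> [8, 16]
  Merge: [23] + [8, 16] -> [8, 16, 23]
Merge: [10, 27, 30] + [8, 16, 23] -> [8, 10, 16, 23, 27, 30]

Final sorted array: [8, 10, 16, 23, 27, 30]

The merge sort proceeds by recursively splitting the array and merging sorted halves.
After all merges, the sorted array is [8, 10, 16, 23, 27, 30].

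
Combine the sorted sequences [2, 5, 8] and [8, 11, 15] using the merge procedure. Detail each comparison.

Merging process:

Compare 2 vs 8: take 2 from left. Merged: [2]
Compare 5 vs 8: take 5 from left. Merged: [2, 5]
Compare 8 vs 8: take 8 from left. Merged: [2, 5, 8]
Append remaining from right: [8, 11, 15]. Merged: [2, 5, 8, 8, 11, 15]

Final merged array: [2, 5, 8, 8, 11, 15]
Total comparisons: 3

The merged array is [2, 5, 8, 8, 11, 15], requiring 3 comparisons. The merge step runs in O(n) time where n is the total number of elements.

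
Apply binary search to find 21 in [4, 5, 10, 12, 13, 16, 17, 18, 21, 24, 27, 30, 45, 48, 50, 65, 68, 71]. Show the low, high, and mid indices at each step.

Binary search for 21 in [4, 5, 10, 12, 13, 16, 17, 18, 21, 24, 27, 30, 45, 48, 50, 65, 68, 71]:

lo=0, hi=17, mid=8, arr[mid]=21 -> Found target at index 8!

Binary search finds 21 at index 8 after 1 comparisons. The search repeatedly halves the search space by comparing with the middle element.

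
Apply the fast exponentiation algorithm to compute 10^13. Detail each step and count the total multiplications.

Computing 10^13 by squaring (build up from 10^1; each line after the first costs one multiplication):

10^1 = 10
10^2 = (10^1)^2 = 10^2 = 100
10^3 = 10 * 10^2 = 10 * 100 = 1000
10^6 = (10^3)^2 = 1000^2 = 1000000
10^12 = (10^6)^2 = 1000000^2 = 1000000000000
10^13 = 10 * 10^12 = 10 * 1000000000000 = 10000000000000

Result: 10000000000000
Multiplications needed: 5 (5 lines after 10^1)

10^13 = 10000000000000. Using exponentiation by squaring, this requires 5 multiplications. The key idea: if the exponent is even, square the half-power; if odd, multiply by the base once.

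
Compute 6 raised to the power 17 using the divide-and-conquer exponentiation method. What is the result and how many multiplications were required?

Computing 6^17 by squaring (build up from 6^1; each line after the first costs one multiplication):

6^1 = 6
6^2 = (6^1)^2 = 6^2 = 36
6^4 = (6^2)^2 = 36^2 = 1296
6^8 = (6^4)^2 = 1296^2 = 1679616
6^16 = (6^8)^2 = 1679616^2 = 2821109907456
6^17 = 6 * 6^16 = 6 * 2821109907456 = 16926659444736

Result: 16926659444736
Multiplications needed: 5 (5 lines after 6^1)

6^17 = 16926659444736. Using exponentiation by squaring, this requires 5 multiplications. The key idea: if the exponent is even, square the half-power; if odd, multiply by the base once.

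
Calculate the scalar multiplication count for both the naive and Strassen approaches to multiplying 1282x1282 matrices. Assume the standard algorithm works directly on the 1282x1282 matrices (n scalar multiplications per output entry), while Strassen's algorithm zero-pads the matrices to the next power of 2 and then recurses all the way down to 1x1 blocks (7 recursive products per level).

Matrix multiplication for 1282x1282 matrices:

Strassen's algorithm requires power-of-2 dimensions. Pad 1282x1282 to 2048x2048 (next power of 2).

Standard algorithm: 1282^3 = 2106997768 multiplications
Strassen's algorithm: 7^(log2(2048)) = 7^11 = 1977326743 multiplications
Savings: 2106997768 - 1977326743 = 129671025 multiplications

Standard: 2106997768 multiplications (1282^3). Strassen: 1977326743 multiplications (7^11, after padding to 2048x2048). Strassen reduces 8 recursive multiplications to 7 at each level.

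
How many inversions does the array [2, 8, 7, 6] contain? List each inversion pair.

Finding inversions in [2, 8, 7, 6]:

(1, 2): arr[1]=8 > arr[2]=7
(1, 3): arr[1]=8 > arr[3]=6
(2, 3): arr[2]=7 > arr[3]=6

Total inversions: 3

The array has 3 inversion(s): (1,2), (1,3), (2,3). Each pair (i,j) satisfies i < j and arr[i] > arr[j].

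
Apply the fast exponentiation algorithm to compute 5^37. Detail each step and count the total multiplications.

Computing 5^37 by squaring (build up from 5^1; each line after the first costs one multiplication):

5^1 = 5
5^2 = (5^1)^2 = 5^2 = 25
5^4 = (5^2)^2 = 25^2 = 625
5^8 = (5^4)^2 = 625^2 = 390625
5^9 = 5 * 5^8 = 5 * 390625 = 1953125
5^18 = (5^9)^2 = 1953125^2 = 3814697265625
5^36 = (5^18)^2 = 3814697265625^2 = 14551915228366851806640625
5^37 = 5 * 5^36 = 5 * 14551915228366851806640625 = 72759576141834259033203125

Result: 72759576141834259033203125
Multiplications needed: 7 (7 lines after 5^1)

5^37 = 72759576141834259033203125. Using exponentiation by squaring, this requires 7 multiplications. The key idea: if the exponent is even, square the half-power; if odd, multiply by the base once.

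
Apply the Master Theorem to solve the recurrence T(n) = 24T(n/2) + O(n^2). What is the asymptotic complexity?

Master Theorem for T(n) = 24T(n/2) + O(n^2):

a = 24, b = 2, c = 2
log_b(a) = log_2(24) = 4.5850

Case 1: c = 2 < log_2(24) = 4.5850
T(n) = O(n^(log_2 24))

For T(n) = 24T(n/2) + O(n^2): log_2(24) = 4.5850. This is Case 1 of the Master Theorem (c < log_b(a), work dominated by leaves), giving O(n^(log_2 24)).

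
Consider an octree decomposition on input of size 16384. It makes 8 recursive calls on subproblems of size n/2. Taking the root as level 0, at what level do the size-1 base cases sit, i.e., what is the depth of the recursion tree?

For divide and conquer with division factor 2:

Problem sizes at each level:
Level 0: 16384
Level 1: 8192
Level 2: 4096
Level 3: 2048
Level 4: 1024
Level 5: 512
Level 6: 256
Level 7: 128
Level 8: 64
Level 9: 32
Level 10: 16
Level 11: 8
Level 12: 4
Level 13: 2
Level 14: 1

The root is level 0 and the size-1 base case is level 14 (the tree spans levels 0 through 14, i.e. 15 levels counting the root), so the depth is the number of divisions: log_2(16384) = 14

The recursion tree depth is log_2(16384) = 14. At each level, the problem size is divided by 2, so it takes 14 divisions to reduce to a base case of size 1. The algorithm makes 8 recursive calls at each level.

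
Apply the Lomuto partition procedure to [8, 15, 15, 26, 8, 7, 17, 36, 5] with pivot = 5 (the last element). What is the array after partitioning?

Lomuto partition with pivot = 5:

Initial array: [8, 15, 15, 26, 8, 7, 17, 36, 5]

arr[0]=8 > 5: no swap
arr[1]=15 > 5: no swap
arr[2]=15 > 5: no swap
arr[3]=26 > 5: no swap
arr[4]=8 > 5: no swap
arr[5]=7 > 5: no swap
arr[6]=17 > 5: no swap
arr[7]=36 > 5: no swap

Place pivot at position 0: [5, 15, 15, 26, 8, 7, 17, 36, 8]
Pivot position: 0

After partitioning with pivot 5, the array becomes [5, 15, 15, 26, 8, 7, 17, 36, 8]. The pivot is placed at index 0. All elements to the left of the pivot are <= 5, and all elements to the right are > 5.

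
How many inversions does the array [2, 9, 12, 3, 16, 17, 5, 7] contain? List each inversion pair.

Finding inversions in [2, 9, 12, 3, 16, 17, 5, 7]:

(1, 3): arr[1]=9 > arr[3]=3
(1, 6): arr[1]=9 > arr[6]=5
(1, 7): arr[1]=9 > arr[7]=7
(2, 3): arr[2]=12 > arr[3]=3
(2, 6): arr[2]=12 > arr[6]=5
(2, 7): arr[2]=12 > arr[7]=7
(4, 6): arr[4]=16 > arr[6]=5
(4, 7): arr[4]=16 > arr[7]=7
(5, 6): arr[5]=17 > arr[6]=5
(5, 7): arr[5]=17 > arr[7]=7

Total inversions: 10

The array has 10 inversion(s): (1,3), (1,6), (1,7), (2,3), (2,6), (2,7), (4,6), (4,7), (5,6), (5,7). Each pair (i,j) satisfies i < j and arr[i] > arr[j].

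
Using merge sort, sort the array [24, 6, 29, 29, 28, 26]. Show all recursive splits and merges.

Merge sort trace:

Split: [24, 6, 29, 29, 28, 26] -> [24, 6, 29] and [29, 28, 26]
  Split: [24, 6, 29] -> [24] and [6, 29]
    Split: [6, 29] -> [6] and [29]
    Merge: [6] + [29] -> [6, 29]
  Merge: [24] + [6, 29] -> [6, 24, 29]
  Split: [29, 28, 26] -> [29] and [28, 26]
    Split: [28, 26] -> [28] and [26]
    Merge: [28] + [26] -> [26, 28]
  Merge: [29] + [26, 28] -> [26, 28, 29]
Merge: [6, 24, 29] + [26, 28, 29] -> [6, 24, 26, 28, 29, 29]

Final sorted array: [6, 24, 26, 28, 29, 29]

The merge sort proceeds by recursively splitting the array and merging sorted halves.
After all merges, the sorted array is [6, 24, 26, 28, 29, 29].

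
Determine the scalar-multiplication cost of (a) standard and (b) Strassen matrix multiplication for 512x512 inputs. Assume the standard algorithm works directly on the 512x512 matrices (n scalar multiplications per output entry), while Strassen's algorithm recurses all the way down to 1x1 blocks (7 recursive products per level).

Matrix multiplication for 512x512 matrices:

Standard algorithm: 512^3 = 134217728 multiplications
Strassen's algorithm: 7^(log2(512)) = 7^9 = 40353607 multiplications
Savings: 134217728 - 40353607 = 93864121 multiplications

Standard: 134217728 multiplications (512^3). Strassen: 40353607 multiplications (7^9). Strassen reduces 8 recursive multiplications to 7 at each level.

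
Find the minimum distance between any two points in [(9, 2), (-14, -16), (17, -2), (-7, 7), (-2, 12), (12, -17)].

Computing all pairwise distances among 6 points:

d((9, 2), (-14, -16)) = 29.2062
d((9, 2), (17, -2)) = 8.9443
d((9, 2), (-7, 7)) = 16.7631
d((9, 2), (-2, 12)) = 14.8661
d((9, 2), (12, -17)) = 19.2354
d((-14, -16), (17, -2)) = 34.0147
d((-14, -16), (-7, 7)) = 24.0416
d((-14, -16), (-2, 12)) = 30.4631
d((-14, -16), (12, -17)) = 26.0192
d((17, -2), (-7, 7)) = 25.632
d((17, -2), (-2, 12)) = 23.6008
d((17, -2), (12, -17)) = 15.8114
d((-7, 7), (-2, 12)) = 7.0711 <-- minimum
d((-7, 7), (12, -17)) = 30.6105
d((-2, 12), (12, -17)) = 32.2025

Closest pair: (-7, 7) and (-2, 12) with distance 7.0711

The closest pair is (-7, 7) and (-2, 12) with Euclidean distance 7.0711. For 6 points, brute-force pairwise comparison is shown above. For large n, the divide-and-conquer algorithm (sort by x, recurse on halves, check the dividing strip) achieves O(n log n).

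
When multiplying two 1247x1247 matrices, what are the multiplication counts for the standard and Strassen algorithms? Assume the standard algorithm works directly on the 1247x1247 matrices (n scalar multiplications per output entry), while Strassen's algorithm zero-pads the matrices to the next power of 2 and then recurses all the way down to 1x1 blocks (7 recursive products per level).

Matrix multiplication for 1247x1247 matrices:

Strassen's algorithm requires power-of-2 dimensions. Pad 1247x1247 to 2048x2048 (next power of 2).

Standard algorithm: 1247^3 = 1939096223 multiplications
Strassen's algorithm: 7^(log2(2048)) = 7^11 = 1977326743 multiplications
Difference: 1939096223 - 1977326743 = -38230520 (Strassen uses MORE here due to padding overhead — for small or just-over-power-of-2 n, padding can outweigh the per-level savings)

Standard: 1939096223 multiplications (1247^3). Strassen: 1977326743 multiplications (7^11, after padding to 2048x2048). Strassen reduces 8 recursive multiplications to 7 at each level.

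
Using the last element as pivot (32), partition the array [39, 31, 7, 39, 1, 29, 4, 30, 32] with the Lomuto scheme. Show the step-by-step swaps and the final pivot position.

Lomuto partition with pivot = 32:

Initial array: [39, 31, 7, 39, 1, 29, 4, 30, 32]

arr[0]=39 > 32: no swap
arr[1]=31 <= 32: swap with position 0, array becomes [31, 39, 7, 39, 1, 29, 4, 30, 32]
arr[2]=7 <= 32: swap with position 1, array becomes [31, 7, 39, 39, 1, 29, 4, 30, 32]
arr[3]=39 > 32: no swap
arr[4]=1 <= 32: swap with position 2, array becomes [31, 7, 1, 39, 39, 29, 4, 30, 32]
arr[5]=29 <= 32: swap with position 3, array becomes [31, 7, 1, 29, 39, 39, 4, 30, 32]
arr[6]=4 <= 32: swap with position 4, array becomes [31, 7, 1, 29, 4, 39, 39, 30, 32]
arr[7]=30 <= 32: swap with position 5, array becomes [31, 7, 1, 29, 4, 30, 39, 39, 32]

Place pivot at position 6: [31, 7, 1, 29, 4, 30, 32, 39, 39]
Pivot position: 6

After partitioning with pivot 32, the array becomes [31, 7, 1, 29, 4, 30, 32, 39, 39]. The pivot is placed at index 6. All elements to the left of the pivot are <= 32, and all elements to the right are > 32.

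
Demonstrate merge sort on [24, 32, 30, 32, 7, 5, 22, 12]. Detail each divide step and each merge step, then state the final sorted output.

Merge sort trace:

Split: [24, 32, 30, 32, 7, 5, 22, 12] -> [24, 32, 30, 32] and [7, 5, 22, 12]
  Split: [24, 32, 30, 32] -> [24, 32] and [30, 32]
    Split: [24, 32] -> [24] and [32]
    Merge: [24] + [32] -> [24, 32]
    Split: [30, 32] -> [30] and [32]
    Merge: [30] + [32] -> [30, 32]
  Merge: [24, 32] + [30, 32] -> [24, 30, 32, 32]
  Split: [7, 5, 22, 12] -> [7, 5] and [22, 12]
    Split: [7, 5] -> [7] and [5]
    Merge: [7] + [5] -> [5, 7]
    Split: [22, 12] -> [22] and [12]
    Merge: [22] + [12] -> [12, 22]
  Merge: [5, 7] + [12, 22] -> [5, 7, 12, 22]
Merge: [24, 30, 32, 32] + [5, 7, 12, 22] -> [5, 7, 12, 22, 24, 30, 32, 32]

Final sorted array: [5, 7, 12, 22, 24, 30, 32, 32]

The merge sort proceeds by recursively splitting the array and merging sorted halves.
After all merges, the sorted array is [5, 7, 12, 22, 24, 30, 32, 32].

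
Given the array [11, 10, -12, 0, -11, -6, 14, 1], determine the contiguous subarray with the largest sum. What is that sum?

Using Kadane's algorithm on [11, 10, -12, 0, -11, -6, 14, 1]:

Scanning through the array:
Position 1 (value 10): max_ending_here = 21, max_so_far = 21
Position 2 (value -12): max_ending_here = 9, max_so_far = 21
Position 3 (value 0): max_ending_here = 9, max_so_far = 21
Position 4 (value -11): max_ending_here = -2, max_so_far = 21
Position 5 (value -6): max_ending_here = -6, max_so_far = 21
Position 6 (value 14): max_ending_here = 14, max_so_far = 21
Position 7 (value 1): max_ending_here = 15, max_so_far = 21

Maximum subarray: [11, 10]
Maximum sum: 21

The maximum subarray is [11, 10] with sum 21. This subarray runs from index 0 to index 1.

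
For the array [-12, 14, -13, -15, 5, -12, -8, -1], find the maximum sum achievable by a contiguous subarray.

Using Kadane's algorithm on [-12, 14, -13, -15, 5, -12, -8, -1]:

Scanning through the array:
Position 1 (value 14): max_ending_here = 14, max_so_far = 14
Position 2 (value -13): max_ending_here = 1, max_so_far = 14
Position 3 (value -15): max_ending_here = -14, max_so_far = 14
Position 4 (value 5): max_ending_here = 5, max_so_far = 14
Position 5 (value -12): max_ending_here = -7, max_so_far = 14
Position 6 (value -8): max_ending_here = -8, max_so_far = 14
Position 7 (value -1): max_ending_here = -1, max_so_far = 14

Maximum subarray: [14]
Maximum sum: 14

The maximum subarray is [14] with sum 14. This subarray runs from index 1 to index 1.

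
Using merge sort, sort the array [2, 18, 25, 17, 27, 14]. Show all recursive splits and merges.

Merge sort trace:

Split: [2, 18, 25, 17, 27, 14] -> [2, 18, 25] and [17, 27, 14]
  Split: [2, 18, 25] -> [2] and [18, 25]
    Split: [18, 25] -> [18] and [25]
    Merge: [18] + [25] -> [18, 25]
  Merge: [2] + [18, 25] -> [2, 18, 25]
  Split: [17, 27, 14] -> [17] and [27, 14]
    Split: [27, 14] -> [27] and [14]
    Merge: [27] + [14] -> [14, 27]
  Merge: [17] + [14, 27] -> [14, 17, 27]
Merge: [2, 18, 25] + [14, 17, 27] -> [2, 14, 17, 18, 25, 27]

Final sorted array: [2, 14, 17, 18, 25, 27]

The merge sort proceeds by recursively splitting the array and merging sorted halves.
After all merges, the sorted array is [2, 14, 17, 18, 25, 27].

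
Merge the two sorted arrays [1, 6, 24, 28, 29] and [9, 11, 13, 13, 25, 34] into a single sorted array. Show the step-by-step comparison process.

Merging process:

Compare 1 vs 9: take 1 from left. Merged: [1]
Compare 6 vs 9: take 6 from left. Merged: [1, 6]
Compare 24 vs 9: take 9 from right. Merged: [1, 6, 9]
Compare 24 vs 11: take 11 from right. Merged: [1, 6, 9, 11]
Compare 24 vs 13: take 13 from right. Merged: [1, 6, 9, 11, 13]
Compare 24 vs 13: take 13 from right. Merged: [1, 6, 9, 11, 13, 13]
Compare 24 vs 25: take 24 from left. Merged: [1, 6, 9, 11, 13, 13, 24]
Compare 28 vs 25: take 25 from right. Merged: [1, 6, 9, 11, 13, 13, 24, 25]
Compare 28 vs 34: take 28 from left. Merged: [1, 6, 9, 11, 13, 13, 24, 25, 28]
Compare 29 vs 34: take 29 from left. Merged: [1, 6, 9, 11, 13, 13, 24, 25, 28, 29]
Append remaining from right: [34]. Merged: [1, 6, 9, 11, 13, 13, 24, 25, 28, 29, 34]

Final merged array: [1, 6, 9, 11, 13, 13, 24, 25, 28, 29, 34]
Total comparisons: 10

The merged array is [1, 6, 9, 11, 13, 13, 24, 25, 28, 29, 34], requiring 10 comparisons. The merge step runs in O(n) time where n is the total number of elements.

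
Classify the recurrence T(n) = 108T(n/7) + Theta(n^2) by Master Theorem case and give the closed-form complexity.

Master Theorem for T(n) = 108T(n/7) + O(n^2):

a = 108, b = 7, c = 2
log_b(a) = log_7(108) = 2.4061

Case 1: c = 2 < log_7(108) = 2.4061
T(n) = O(n^(log_7 108))

For T(n) = 108T(n/7) + O(n^2): log_7(108) = 2.4061. This is Case 1 of the Master Theorem (c < log_b(a), work dominated by leaves), giving O(n^(log_7 108)).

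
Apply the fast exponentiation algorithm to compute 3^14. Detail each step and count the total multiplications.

Computing 3^14 by squaring (build up from 3^1; each line after the first costs one multiplication):

3^1 = 3
3^2 = (3^1)^2 = 3^2 = 9
3^3 = 3 * 3^2 = 3 * 9 = 27
3^6 = (3^3)^2 = 27^2 = 729
3^7 = 3 * 3^6 = 3 * 729 = 2187
3^14 = (3^7)^2 = 2187^2 = 4782969

Result: 4782969
Multiplications needed: 5 (5 lines after 3^1)

3^14 = 4782969. Using exponentiation by squaring, this requires 5 multiplications. The key idea: if the exponent is even, square the half-power; if odd, multiply by the base once.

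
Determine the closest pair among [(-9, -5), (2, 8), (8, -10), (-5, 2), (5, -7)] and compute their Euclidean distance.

Computing all pairwise distances among 5 points:

d((-9, -5), (2, 8)) = 17.0294
d((-9, -5), (8, -10)) = 17.72
d((-9, -5), (-5, 2)) = 8.0623
d((-9, -5), (5, -7)) = 14.1421
d((2, 8), (8, -10)) = 18.9737
d((2, 8), (-5, 2)) = 9.2195
d((2, 8), (5, -7)) = 15.2971
d((8, -10), (-5, 2)) = 17.6918
d((8, -10), (5, -7)) = 4.2426 <-- minimum
d((-5, 2), (5, -7)) = 13.4536

Closest pair: (8, -10) and (5, -7) with distance 4.2426

The closest pair is (8, -10) and (5, -7) with Euclidean distance 4.2426. For 5 points, brute-force pairwise comparison is shown above. For large n, the divide-and-conquer algorithm (sort by x, recurse on halves, check the dividing strip) achieves O(n log n).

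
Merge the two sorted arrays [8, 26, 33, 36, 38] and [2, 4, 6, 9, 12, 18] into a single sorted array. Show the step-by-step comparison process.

Merging process:

Compare 8 vs 2: take 2 from right. Merged: [2]
Compare 8 vs 4: take 4 from right. Merged: [2, 4]
Compare 8 vs 6: take 6 from right. Merged: [2, 4, 6]
Compare 8 vs 9: take 8 from left. Merged: [2, 4, 6, 8]
Compare 26 vs 9: take 9 from right. Merged: [2, 4, 6, 8, 9]
Compare 26 vs 12: take 12 from right. Merged: [2, 4, 6, 8, 9, 12]
Compare 26 vs 18: take 18 from right. Merged: [2, 4, 6, 8, 9, 12, 18]
Append remaining from left: [26, 33, 36, 38]. Merged: [2, 4, 6, 8, 9, 12, 18, 26, 33, 36, 38]

Final merged array: [2, 4, 6, 8, 9, 12, 18, 26, 33, 36, 38]
Total comparisons: 7

The merged array is [2, 4, 6, 8, 9, 12, 18, 26, 33, 36, 38], requiring 7 comparisons. The merge step runs in O(n) time where n is the total number of elements.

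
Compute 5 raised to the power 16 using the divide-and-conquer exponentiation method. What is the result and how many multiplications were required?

Computing 5^16 by squaring (build up from 5^1; each line after the first costs one multiplication):

5^1 = 5
5^2 = (5^1)^2 = 5^2 = 25
5^4 = (5^2)^2 = 25^2 = 625
5^8 = (5^4)^2 = 625^2 = 390625
5^16 = (5^8)^2 = 390625^2 = 152587890625

Result: 152587890625
Multiplications needed: 4 (4 lines after 5^1)

5^16 = 152587890625. Using exponentiation by squaring, this requires 4 multiplications. The key idea: if the exponent is even, square the half-power; if odd, multiply by the base once.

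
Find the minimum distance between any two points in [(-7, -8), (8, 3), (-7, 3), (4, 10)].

Computing all pairwise distances among 4 points:

d((-7, -8), (8, 3)) = 18.6011
d((-7, -8), (-7, 3)) = 11.0
d((-7, -8), (4, 10)) = 21.095
d((8, 3), (-7, 3)) = 15.0
d((8, 3), (4, 10)) = 8.0623 <-- minimum
d((-7, 3), (4, 10)) = 13.0384

Closest pair: (8, 3) and (4, 10) with distance 8.0623

The closest pair is (8, 3) and (4, 10) with Euclidean distance 8.0623. For 4 points, brute-force pairwise comparison is shown above. For large n, the divide-and-conquer algorithm (sort by x, recurse on halves, check the dividing strip) achieves O(n log n).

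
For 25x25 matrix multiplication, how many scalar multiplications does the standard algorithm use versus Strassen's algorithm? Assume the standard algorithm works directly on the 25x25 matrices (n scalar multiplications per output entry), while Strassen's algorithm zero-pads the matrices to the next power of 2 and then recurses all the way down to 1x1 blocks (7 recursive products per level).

Matrix multiplication for 25x25 matrices:

Strassen's algorithm requires power-of-2 dimensions. Pad 25x25 to 32x32 (next power of 2).

Standard algorithm: 25^3 = 15625 multiplications
Strassen's algorithm: 7^(log2(32)) = 7^5 = 16807 multiplications
Difference: 15625 - 16807 = -1182 (Strassen uses MORE here due to padding overhead — for small or just-over-power-of-2 n, padding can outweigh the per-level savings)

Standard: 15625 multiplications (25^3). Strassen: 16807 multiplications (7^5, after padding to 32x32). Strassen reduces 8 recursive multiplications to 7 at each level.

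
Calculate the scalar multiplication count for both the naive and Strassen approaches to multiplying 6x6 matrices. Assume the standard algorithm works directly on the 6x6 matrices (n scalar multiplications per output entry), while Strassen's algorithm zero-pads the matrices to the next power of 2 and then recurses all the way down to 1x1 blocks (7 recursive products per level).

Matrix multiplication for 6x6 matrices:

Strassen's algorithm requires power-of-2 dimensions. Pad 6x6 to 8x8 (next power of 2).

Standard algorithm: 6^3 = 216 multiplications
Strassen's algorithm: 7^(log2(8)) = 7^3 = 343 multiplications
Difference: 216 - 343 = -127 (Strassen uses MORE here due to padding overhead — for small or just-over-power-of-2 n, padding can outweigh the per-level savings)

Standard: 216 multiplications (6^3). Strassen: 343 multiplications (7^3, after padding to 8x8). Strassen reduces 8 recursive multiplications to 7 at each level.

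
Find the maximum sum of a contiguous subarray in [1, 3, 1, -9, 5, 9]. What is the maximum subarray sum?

Using Kadane's algorithm on [1, 3, 1, -9, 5, 9]:

Scanning through the array:
Position 1 (value 3): max_ending_here = 4, max_so_far = 4
Position 2 (value 1): max_ending_here = 5, max_so_far = 5
Position 3 (value -9): max_ending_here = -4, max_so_far = 5
Position 4 (value 5): max_ending_here = 5, max_so_far = 5
Position 5 (value 9): max_ending_here = 14, max_so_far = 14

Maximum subarray: [5, 9]
Maximum sum: 14

The maximum subarray is [5, 9] with sum 14. This subarray runs from index 4 to index 5.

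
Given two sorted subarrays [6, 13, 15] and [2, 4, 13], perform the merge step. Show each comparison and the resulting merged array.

Merging process:

Compare 6 vs 2: take 2 from right. Merged: [2]
Compare 6 vs 4: take 4 from right. Merged: [2, 4]
Compare 6 vs 13: take 6 from left. Merged: [2, 4, 6]
Compare 13 vs 13: take 13 from left. Merged: [2, 4, 6, 13]
Compare 15 vs 13: take 13 from right. Merged: [2, 4, 6, 13, 13]
Append remaining from left: [15]. Merged: [2, 4, 6, 13, 13, 15]

Final merged array: [2, 4, 6, 13, 13, 15]
Total comparisons: 5

The merged array is [2, 4, 6, 13, 13, 15], requiring 5 comparisons. The merge step runs in O(n) time where n is the total number of elements.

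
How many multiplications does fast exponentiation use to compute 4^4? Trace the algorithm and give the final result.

Computing 4^4 by squaring (build up from 4^1; each line after the first costs one multiplication):

4^1 = 4
4^2 = (4^1)^2 = 4^2 = 16
4^4 = (4^2)^2 = 16^2 = 256

Result: 256
Multiplications needed: 2 (2 lines after 4^1)

4^4 = 256. Using exponentiation by squaring, this requires 2 multiplications. The key idea: if the exponent is even, square the half-power; if odd, multiply by the base once.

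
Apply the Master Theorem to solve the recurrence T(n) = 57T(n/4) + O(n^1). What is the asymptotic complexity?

Master Theorem for T(n) = 57T(n/4) + O(n^1):

a = 57, b = 4, c = 1
log_b(a) = log_4(57) = 2.9164

Case 1: c = 1 < log_4(57) = 2.9164
T(n) = O(n^(log_4 57))

For T(n) = 57T(n/4) + O(n^1): log_4(57) = 2.9164. This is Case 1 of the Master Theorem (c < log_b(a), work dominated by leaves), giving O(n^(log_4 57)).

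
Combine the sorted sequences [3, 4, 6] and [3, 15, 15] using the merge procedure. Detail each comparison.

Merging process:

Compare 3 vs 3: take 3 from left. Merged: [3]
Compare 4 vs 3: take 3 from right. Merged: [3, 3]
Compare 4 vs 15: take 4 from left. Merged: [3, 3, 4]
Compare 6 vs 15: take 6 from left. Merged: [3, 3, 4, 6]
Append remaining from right: [15, 15]. Merged: [3, 3, 4, 6, 15, 15]

Final merged array: [3, 3, 4, 6, 15, 15]
Total comparisons: 4

The merged array is [3, 3, 4, 6, 15, 15], requiring 4 comparisons. The merge step runs in O(n) time where n is the total number of elements.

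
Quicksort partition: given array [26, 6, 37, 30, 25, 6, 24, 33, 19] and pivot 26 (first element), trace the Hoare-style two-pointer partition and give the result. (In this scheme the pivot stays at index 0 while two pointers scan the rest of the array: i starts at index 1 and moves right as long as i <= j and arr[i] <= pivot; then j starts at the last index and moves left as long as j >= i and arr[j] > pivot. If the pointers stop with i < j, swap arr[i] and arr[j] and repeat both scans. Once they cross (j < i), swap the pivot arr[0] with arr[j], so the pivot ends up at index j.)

Hoare-style two-pointer partition with pivot = 26:

Initial array: [26, 6, 37, 30, 25, 6, 24, 33, 19]

Pointers start at i = 1, j = 8.
i stops at index 2 (arr[2]=37 > 26), j stops at index 8 (arr[8]=19 <= 26): swap arr[2] and arr[8], array becomes [26, 6, 19, 30, 25, 6, 24, 33, 37]
i stops at index 3 (arr[3]=30 > 26), j stops at index 6 (arr[6]=24 <= 26): swap arr[3] and arr[6], array becomes [26, 6, 19, 24, 25, 6, 30, 33, 37]
i ends at 6, j ends at 5: the pointers have crossed (j < i), so scanning stops.

Swap pivot arr[0] with arr[5] to place pivot at position 5: [6, 6, 19, 24, 25, 26, 30, 33, 37]
Pivot position: 5

After partitioning with pivot 26, the array becomes [6, 6, 19, 24, 25, 26, 30, 33, 37]. The pivot is placed at index 5. All elements to the left of the pivot are <= 26, and all elements to the right are > 26.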